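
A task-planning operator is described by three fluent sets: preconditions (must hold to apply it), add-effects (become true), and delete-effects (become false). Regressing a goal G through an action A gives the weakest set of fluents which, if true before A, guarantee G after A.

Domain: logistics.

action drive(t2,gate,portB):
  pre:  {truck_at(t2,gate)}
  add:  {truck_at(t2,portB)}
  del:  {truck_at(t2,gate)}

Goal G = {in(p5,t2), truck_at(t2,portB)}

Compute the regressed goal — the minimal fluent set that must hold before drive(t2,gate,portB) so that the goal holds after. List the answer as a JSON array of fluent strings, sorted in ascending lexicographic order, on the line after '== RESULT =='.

Regress:
  G ∩ del = {}  (empty — regression defined)
  G \ add = {in(p5,t2), truck_at(t2,portB)} \ {truck_at(t2,portB)} = {in(p5,t2)}
  ∪ pre   = {in(p5,t2)} ∪ {truck_at(t2,gate)}
          = {in(p5,t2), truck_at(t2,gate)}

== RESULT ==
["in(p5,t2)", "truck_at(t2,gate)"]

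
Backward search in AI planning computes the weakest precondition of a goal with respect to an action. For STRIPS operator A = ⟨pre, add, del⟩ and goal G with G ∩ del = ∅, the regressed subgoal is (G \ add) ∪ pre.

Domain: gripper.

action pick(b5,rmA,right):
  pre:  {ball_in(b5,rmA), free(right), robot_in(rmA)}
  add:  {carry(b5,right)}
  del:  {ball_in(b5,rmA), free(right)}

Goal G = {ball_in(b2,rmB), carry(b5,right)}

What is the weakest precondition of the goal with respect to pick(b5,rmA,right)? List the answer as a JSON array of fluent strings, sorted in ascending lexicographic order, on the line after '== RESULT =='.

Regress:
  G ∩ del = {}  (empty — regression defined)
  G \ add = {ball_in(b2,rmB), carry(b5,right)} \ {carry(b5,right)} = {ball_in(b2,rmB)}
  ∪ pre   = {ball_in(b2,rmB)} ∪ {ball_in(b5,rmA), free(right), robot_in(rmA)}
          = {ball_in(b2,rmB), ball_in(b5,rmA), free(right), robot_in(rmA)}

== RESULT ==
["ball_in(b2,rmB)", "ball_in(b5,rmA)", "free(right)", "robot_in(rmA)"]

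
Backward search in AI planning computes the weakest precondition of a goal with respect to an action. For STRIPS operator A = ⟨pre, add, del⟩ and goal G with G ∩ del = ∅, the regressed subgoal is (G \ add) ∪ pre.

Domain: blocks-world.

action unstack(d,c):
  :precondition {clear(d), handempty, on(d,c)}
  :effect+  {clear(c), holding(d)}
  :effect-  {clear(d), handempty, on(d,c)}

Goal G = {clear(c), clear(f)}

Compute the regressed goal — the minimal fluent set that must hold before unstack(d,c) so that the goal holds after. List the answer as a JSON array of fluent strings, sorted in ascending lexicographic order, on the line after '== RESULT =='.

Regress:
  G ∩ del = {}  (empty — regression defined)
  G \ add = {clear(c), clear(f)} \ {clear(c), holding(d)} = {clear(f)}
  ∪ pre   = {clear(f)} ∪ {clear(d), handempty, on(d,c)}
          = {clear(d), clear(f), handempty, on(d,c)}

== RESULT ==
["clear(d)", "clear(f)", "handempty", "on(d,c)"]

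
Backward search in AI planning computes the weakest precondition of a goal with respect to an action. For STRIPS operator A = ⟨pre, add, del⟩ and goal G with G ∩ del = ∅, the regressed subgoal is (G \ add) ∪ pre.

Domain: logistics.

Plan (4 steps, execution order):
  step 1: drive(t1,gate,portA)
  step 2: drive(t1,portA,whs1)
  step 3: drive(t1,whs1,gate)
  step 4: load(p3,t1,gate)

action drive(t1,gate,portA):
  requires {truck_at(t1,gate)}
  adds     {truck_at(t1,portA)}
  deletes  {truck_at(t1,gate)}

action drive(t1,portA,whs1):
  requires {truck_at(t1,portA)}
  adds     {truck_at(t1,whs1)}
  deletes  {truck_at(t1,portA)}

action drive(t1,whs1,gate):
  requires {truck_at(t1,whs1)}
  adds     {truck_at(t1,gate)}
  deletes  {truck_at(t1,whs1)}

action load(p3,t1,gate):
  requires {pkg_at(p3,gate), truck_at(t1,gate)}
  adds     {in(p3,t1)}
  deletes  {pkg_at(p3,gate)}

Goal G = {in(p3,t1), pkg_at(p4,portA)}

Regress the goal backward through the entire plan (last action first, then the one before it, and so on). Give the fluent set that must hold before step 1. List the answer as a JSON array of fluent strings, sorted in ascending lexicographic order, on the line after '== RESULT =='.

Work backward from the goal:
  through step 4 (load(p3,t1,gate)): drop {in(p3,t1)}, keep {pkg_at(p4,portA)}, require {pkg_at(p3,gate), truck_at(t1,gate)}
    → {pkg_at(p3,gate), pkg_at(p4,portA), truck_at(t1,gate)}
  through step 3 (drive(t1,whs1,gate)): drop {truck_at(t1,gate)}, keep {pkg_at(p3,gate), pkg_at(p4,portA)}, require {truck_at(t1,whs1)}
    → {pkg_at(p3,gate), pkg_at(p4,portA), truck_at(t1,whs1)}
  through step 2 (drive(t1,portA,whs1)): drop {truck_at(t1,whs1)}, keep {pkg_at(p3,gate), pkg_at(p4,portA)}, require {truck_at(t1,portA)}
    → {pkg_at(p3,gate), pkg_at(p4,portA), truck_at(t1,portA)}
  through step 1 (drive(t1,gate,portA)): drop {truck_at(t1,portA)}, keep {pkg_at(p3,gate), pkg_at(p4,portA)}, require {truck_at(t1,gate)}
    → {pkg_at(p3,gate), pkg_at(p4,portA), truck_at(t1,gate)}

== RESULT ==
["pkg_at(p3,gate)", "pkg_at(p4,portA)", "truck_at(t1,gate)"]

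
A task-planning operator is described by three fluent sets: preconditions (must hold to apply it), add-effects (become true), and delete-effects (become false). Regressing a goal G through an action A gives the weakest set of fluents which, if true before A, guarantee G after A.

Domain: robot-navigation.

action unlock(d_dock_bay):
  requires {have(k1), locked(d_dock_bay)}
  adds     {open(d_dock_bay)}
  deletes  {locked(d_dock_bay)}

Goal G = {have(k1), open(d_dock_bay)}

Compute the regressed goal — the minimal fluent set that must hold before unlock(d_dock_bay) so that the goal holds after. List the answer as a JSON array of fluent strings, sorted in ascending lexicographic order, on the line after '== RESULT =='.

Compute (G \ add) ∪ pre:
  G ∩ del = {}  (empty — regression defined)
  G \ add = {have(k1), open(d_dock_bay)} \ {open(d_dock_bay)} = {have(k1)}
  ∪ pre   = {have(k1)} ∪ {have(k1), locked(d_dock_bay)}
          = {have(k1), locked(d_dock_bay)}

== RESULT ==
["have(k1)", "locked(d_dock_bay)"]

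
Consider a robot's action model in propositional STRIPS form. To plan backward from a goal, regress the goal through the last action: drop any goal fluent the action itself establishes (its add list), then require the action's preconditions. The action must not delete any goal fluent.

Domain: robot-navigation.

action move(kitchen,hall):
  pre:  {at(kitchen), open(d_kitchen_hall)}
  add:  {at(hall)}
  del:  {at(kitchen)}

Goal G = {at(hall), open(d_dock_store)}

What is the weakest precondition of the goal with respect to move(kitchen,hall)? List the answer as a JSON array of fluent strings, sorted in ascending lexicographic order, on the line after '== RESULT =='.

Regress:
  G ∩ del = {}  (empty — regression defined)
  G \ add = {at(hall), open(d_dock_store)} \ {at(hall)} = {open(d_dock_store)}
  ∪ pre   = {open(d_dock_store)} ∪ {at(kitchen), open(d_kitchen_hall)}
          = {at(kitchen), open(d_dock_store), open(d_kitchen_hall)}

== RESULT ==
["at(kitchen)", "open(d_dock_store)", "open(d_kitchen_hall)"]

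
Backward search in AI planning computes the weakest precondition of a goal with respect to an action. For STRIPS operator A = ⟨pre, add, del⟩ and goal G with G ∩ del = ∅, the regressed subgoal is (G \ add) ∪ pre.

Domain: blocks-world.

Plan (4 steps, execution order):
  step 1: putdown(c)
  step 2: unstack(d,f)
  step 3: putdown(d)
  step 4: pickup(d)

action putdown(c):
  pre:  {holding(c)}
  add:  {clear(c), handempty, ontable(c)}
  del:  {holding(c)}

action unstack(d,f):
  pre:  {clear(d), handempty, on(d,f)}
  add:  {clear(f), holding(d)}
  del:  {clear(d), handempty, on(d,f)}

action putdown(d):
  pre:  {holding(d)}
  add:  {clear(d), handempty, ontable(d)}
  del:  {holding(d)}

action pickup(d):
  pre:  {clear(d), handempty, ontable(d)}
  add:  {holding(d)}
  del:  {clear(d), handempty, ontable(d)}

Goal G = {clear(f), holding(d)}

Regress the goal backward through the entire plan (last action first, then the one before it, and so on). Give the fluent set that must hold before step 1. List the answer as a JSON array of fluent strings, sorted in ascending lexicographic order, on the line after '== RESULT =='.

Regress step by step:
  through step 4 (pickup(d)): drop {holding(d)}, keep {clear(f)}, require {clear(d), handempty, ontable(d)}
    → {clear(d), clear(f), handempty, ontable(d)}
  through step 3 (putdown(d)): drop {clear(d), handempty, ontable(d)}, keep {clear(f)}, require {holding(d)}
    → {clear(f), holding(d)}
  through step 2 (unstack(d,f)): drop {clear(f), holding(d)}, keep {}, require {clear(d), handempty, on(d,f)}
    → {clear(d), handempty, on(d,f)}
  through step 1 (putdown(c)): drop {handempty}, keep {clear(d), on(d,f)}, require {holding(c)}
    → {clear(d), holding(c), on(d,f)}

== RESULT ==
["clear(d)", "holding(c)", "on(d,f)"]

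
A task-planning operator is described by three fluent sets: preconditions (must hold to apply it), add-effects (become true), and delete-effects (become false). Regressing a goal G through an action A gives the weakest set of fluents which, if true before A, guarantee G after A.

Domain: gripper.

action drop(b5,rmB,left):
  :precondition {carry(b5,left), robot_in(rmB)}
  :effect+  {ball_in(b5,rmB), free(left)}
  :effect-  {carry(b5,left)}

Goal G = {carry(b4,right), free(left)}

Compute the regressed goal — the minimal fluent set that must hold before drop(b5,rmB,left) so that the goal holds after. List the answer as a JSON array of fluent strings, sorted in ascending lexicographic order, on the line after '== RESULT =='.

Regress:
  G ∩ del = {}  (empty — regression defined)
  G \ add = {carry(b4,right), free(left)} \ {ball_in(b5,rmB), free(left)} = {carry(b4,right)}
  ∪ pre   = {carry(b4,right)} ∪ {carry(b5,left), robot_in(rmB)}
          = {carry(b4,right), carry(b5,left), robot_in(rmB)}

== RESULT ==
["carry(b4,right)", "carry(b5,left)", "robot_in(rmB)"]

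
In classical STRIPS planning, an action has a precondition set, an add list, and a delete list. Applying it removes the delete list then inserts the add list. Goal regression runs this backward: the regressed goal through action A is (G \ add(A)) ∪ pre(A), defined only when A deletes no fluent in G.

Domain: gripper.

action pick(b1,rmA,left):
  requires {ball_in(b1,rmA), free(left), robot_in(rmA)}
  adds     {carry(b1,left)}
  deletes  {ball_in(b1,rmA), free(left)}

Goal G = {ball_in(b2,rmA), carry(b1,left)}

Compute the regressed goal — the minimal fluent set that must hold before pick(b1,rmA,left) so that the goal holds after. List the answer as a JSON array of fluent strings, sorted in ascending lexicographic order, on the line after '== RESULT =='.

Regress:
  G ∩ del = {}  (empty — regression defined)
  G \ add = {ball_in(b2,rmA), carry(b1,left)} \ {carry(b1,left)} = {ball_in(b2,rmA)}
  ∪ pre   = {ball_in(b2,rmA)} ∪ {ball_in(b1,rmA), free(left), robot_in(rmA)}
          = {ball_in(b1,rmA), ball_in(b2,rmA), free(left), robot_in(rmA)}

== RESULT ==
["ball_in(b1,rmA)", "ball_in(b2,rmA)", "free(left)", "robot_in(rmA)"]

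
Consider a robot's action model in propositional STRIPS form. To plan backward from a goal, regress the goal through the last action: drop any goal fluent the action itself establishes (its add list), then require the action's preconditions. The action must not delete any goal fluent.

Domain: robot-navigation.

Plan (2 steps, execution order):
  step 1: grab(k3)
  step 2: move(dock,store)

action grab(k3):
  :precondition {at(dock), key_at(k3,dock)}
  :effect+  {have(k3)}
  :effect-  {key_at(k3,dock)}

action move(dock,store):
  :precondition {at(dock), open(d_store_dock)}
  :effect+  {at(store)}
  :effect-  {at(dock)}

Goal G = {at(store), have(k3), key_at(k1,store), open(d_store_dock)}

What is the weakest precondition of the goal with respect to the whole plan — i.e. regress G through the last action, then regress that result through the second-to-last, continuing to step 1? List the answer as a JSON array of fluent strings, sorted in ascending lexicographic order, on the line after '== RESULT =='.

Work backward from the goal:
  through step 2 (move(dock,store)): drop {at(store)}, keep {have(k3), key_at(k1,store), open(d_store_dock)}, require {at(dock), open(d_store_dock)}
    → {at(dock), have(k3), key_at(k1,store), open(d_store_dock)}
  through step 1 (grab(k3)): drop {have(k3)}, keep {at(dock), key_at(k1,store), open(d_store_dock)}, require {at(dock), key_at(k3,dock)}
    → {at(dock), key_at(k1,store), key_at(k3,dock), open(d_store_dock)}

== RESULT ==
["at(dock)", "key_at(k1,store)", "key_at(k3,dock)", "open(d_store_dock)"]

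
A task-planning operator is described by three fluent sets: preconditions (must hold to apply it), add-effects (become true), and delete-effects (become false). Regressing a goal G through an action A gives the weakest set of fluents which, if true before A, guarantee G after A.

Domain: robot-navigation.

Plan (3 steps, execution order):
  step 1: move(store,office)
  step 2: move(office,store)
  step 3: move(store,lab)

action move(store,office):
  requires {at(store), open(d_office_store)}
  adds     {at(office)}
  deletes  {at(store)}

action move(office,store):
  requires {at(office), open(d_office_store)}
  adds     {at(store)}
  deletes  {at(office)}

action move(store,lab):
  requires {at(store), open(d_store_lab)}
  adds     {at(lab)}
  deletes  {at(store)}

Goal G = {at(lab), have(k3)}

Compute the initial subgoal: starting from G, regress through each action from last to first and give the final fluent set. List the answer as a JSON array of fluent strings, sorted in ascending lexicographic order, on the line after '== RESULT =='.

Regress step by step:
  through step 3 (move(store,lab)): drop {at(lab)}, keep {have(k3)}, require {at(store), open(d_store_lab)}
    → {at(store), have(k3), open(d_store_lab)}
  through step 2 (move(office,store)): drop {at(store)}, keep {have(k3), open(d_store_lab)}, require {at(office), open(d_office_store)}
    → {at(office), have(k3), open(d_office_store), open(d_store_lab)}
  through step 1 (move(store,office)): drop {at(office)}, keep {have(k3), open(d_office_store), open(d_store_lab)}, require {at(store), open(d_office_store)}
    → {at(store), have(k3), open(d_office_store), open(d_store_lab)}

== RESULT ==
["at(store)", "have(k3)", "open(d_office_store)", "open(d_store_lab)"]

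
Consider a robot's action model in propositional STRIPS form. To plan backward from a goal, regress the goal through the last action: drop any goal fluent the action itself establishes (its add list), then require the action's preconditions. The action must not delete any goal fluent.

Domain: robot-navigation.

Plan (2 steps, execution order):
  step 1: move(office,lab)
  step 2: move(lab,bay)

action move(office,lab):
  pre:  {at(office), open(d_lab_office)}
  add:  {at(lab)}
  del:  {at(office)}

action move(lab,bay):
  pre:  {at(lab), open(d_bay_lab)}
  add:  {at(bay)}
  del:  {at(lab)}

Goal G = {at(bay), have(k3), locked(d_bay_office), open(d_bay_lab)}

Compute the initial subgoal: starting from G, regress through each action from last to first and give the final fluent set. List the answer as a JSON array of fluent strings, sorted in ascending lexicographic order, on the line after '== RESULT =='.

Work backward from the goal:
  through step 2 (move(lab,bay)): drop {at(bay)}, keep {have(k3), locked(d_bay_office), open(d_bay_lab)}, require {at(lab), open(d_bay_lab)}
    → {at(lab), have(k3), locked(d_bay_office), open(d_bay_lab)}
  through step 1 (move(office,lab)): drop {at(lab)}, keep {have(k3), locked(d_bay_office), open(d_bay_lab)}, require {at(office), open(d_lab_office)}
    → {at(office), have(k3), locked(d_bay_office), open(d_bay_lab), open(d_lab_office)}

== RESULT ==
["at(office)", "have(k3)", "locked(d_bay_office)", "open(d_bay_lab)", "open(d_lab_office)"]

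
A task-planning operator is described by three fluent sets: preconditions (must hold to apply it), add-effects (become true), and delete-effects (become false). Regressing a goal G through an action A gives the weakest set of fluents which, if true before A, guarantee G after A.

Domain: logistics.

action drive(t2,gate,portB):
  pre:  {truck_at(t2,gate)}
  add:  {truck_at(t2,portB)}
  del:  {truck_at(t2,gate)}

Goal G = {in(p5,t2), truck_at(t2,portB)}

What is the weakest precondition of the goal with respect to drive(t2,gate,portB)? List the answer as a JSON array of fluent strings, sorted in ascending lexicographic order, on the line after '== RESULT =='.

Regress:
  G ∩ del = {}  (empty — regression defined)
  G \ add = {in(p5,t2), truck_at(t2,portB)} \ {truck_at(t2,portB)} = {in(p5,t2)}
  ∪ pre   = {in(p5,t2)} ∪ {truck_at(t2,gate)}
          = {in(p5,t2), truck_at(t2,gate)}

== RESULT ==
["in(p5,t2)", "truck_at(t2,gate)"]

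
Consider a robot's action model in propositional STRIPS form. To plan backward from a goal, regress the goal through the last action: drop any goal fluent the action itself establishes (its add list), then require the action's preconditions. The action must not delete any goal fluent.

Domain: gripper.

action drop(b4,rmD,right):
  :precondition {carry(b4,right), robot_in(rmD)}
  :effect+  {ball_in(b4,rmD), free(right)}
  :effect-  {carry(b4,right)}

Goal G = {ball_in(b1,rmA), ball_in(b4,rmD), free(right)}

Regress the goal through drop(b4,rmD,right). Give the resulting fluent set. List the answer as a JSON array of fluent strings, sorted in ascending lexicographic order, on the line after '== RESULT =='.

Regress:
  G ∩ del = {}  (empty — regression defined)
  G \ add = {ball_in(b1,rmA), ball_in(b4,rmD), free(right)} \ {ball_in(b4,rmD), free(right)} = {ball_in(b1,rmA)}
  ∪ pre   = {ball_in(b1,rmA)} ∪ {carry(b4,right), robot_in(rmD)}
          = {ball_in(b1,rmA), carry(b4,right), robot_in(rmD)}

== RESULT ==
["ball_in(b1,rmA)", "carry(b4,right)", "robot_in(rmD)"]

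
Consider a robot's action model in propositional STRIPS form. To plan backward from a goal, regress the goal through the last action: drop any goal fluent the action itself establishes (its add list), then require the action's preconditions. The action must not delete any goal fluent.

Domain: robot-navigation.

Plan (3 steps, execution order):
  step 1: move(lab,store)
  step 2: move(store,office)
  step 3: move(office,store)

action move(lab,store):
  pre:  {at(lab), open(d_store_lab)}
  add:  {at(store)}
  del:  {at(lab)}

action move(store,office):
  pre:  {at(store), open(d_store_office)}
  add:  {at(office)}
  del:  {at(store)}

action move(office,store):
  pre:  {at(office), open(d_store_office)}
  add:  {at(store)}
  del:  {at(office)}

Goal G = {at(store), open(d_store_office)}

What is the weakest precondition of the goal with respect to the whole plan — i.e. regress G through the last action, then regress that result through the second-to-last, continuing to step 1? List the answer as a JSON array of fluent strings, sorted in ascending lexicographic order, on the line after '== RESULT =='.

Work backward from the goal:
  through step 3 (move(office,store)): drop {at(store)}, keep {open(d_store_office)}, require {at(office), open(d_store_office)}
    → {at(office), open(d_store_office)}
  through step 2 (move(store,office)): drop {at(office)}, keep {open(d_store_office)}, require {at(store), open(d_store_office)}
    → {at(store), open(d_store_office)}
  through step 1 (move(lab,store)): drop {at(store)}, keep {open(d_store_office)}, require {at(lab), open(d_store_lab)}
    → {at(lab), open(d_store_lab), open(d_store_office)}

== RESULT ==
["at(lab)", "open(d_store_lab)", "open(d_store_office)"]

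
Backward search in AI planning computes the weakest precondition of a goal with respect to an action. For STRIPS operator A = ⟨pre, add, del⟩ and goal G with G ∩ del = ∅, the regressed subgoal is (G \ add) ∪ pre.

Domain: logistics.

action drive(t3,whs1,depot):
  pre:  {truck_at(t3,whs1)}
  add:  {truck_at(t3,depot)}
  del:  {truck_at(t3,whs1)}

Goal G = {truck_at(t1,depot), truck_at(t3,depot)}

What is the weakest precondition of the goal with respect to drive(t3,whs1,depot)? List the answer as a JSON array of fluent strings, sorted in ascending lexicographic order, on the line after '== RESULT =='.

Regress:
  G ∩ del = {}  (empty — regression defined)
  G \ add = {truck_at(t1,depot), truck_at(t3,depot)} \ {truck_at(t3,depot)} = {truck_at(t1,depot)}
  ∪ pre   = {truck_at(t1,depot)} ∪ {truck_at(t3,whs1)}
          = {truck_at(t1,depot), truck_at(t3,whs1)}

== RESULT ==
["truck_at(t1,depot)", "truck_at(t3,whs1)"]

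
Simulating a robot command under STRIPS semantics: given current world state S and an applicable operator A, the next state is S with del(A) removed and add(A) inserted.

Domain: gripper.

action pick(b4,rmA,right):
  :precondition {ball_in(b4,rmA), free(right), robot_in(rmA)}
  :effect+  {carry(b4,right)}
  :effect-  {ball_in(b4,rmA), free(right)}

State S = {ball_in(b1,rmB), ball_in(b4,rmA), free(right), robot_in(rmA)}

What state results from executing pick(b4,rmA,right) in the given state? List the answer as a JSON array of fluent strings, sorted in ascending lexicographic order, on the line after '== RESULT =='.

Progress:
  pre ⊆ S: {ball_in(b4,rmA), free(right), robot_in(rmA)} ⊆ S  — applicable
  S \ del = {ball_in(b1,rmB), robot_in(rmA)}
  ∪ add   = {ball_in(b1,rmB), carry(b4,right), robot_in(rmA)}

== RESULT ==
["ball_in(b1,rmB)", "carry(b4,right)", "robot_in(rmA)"]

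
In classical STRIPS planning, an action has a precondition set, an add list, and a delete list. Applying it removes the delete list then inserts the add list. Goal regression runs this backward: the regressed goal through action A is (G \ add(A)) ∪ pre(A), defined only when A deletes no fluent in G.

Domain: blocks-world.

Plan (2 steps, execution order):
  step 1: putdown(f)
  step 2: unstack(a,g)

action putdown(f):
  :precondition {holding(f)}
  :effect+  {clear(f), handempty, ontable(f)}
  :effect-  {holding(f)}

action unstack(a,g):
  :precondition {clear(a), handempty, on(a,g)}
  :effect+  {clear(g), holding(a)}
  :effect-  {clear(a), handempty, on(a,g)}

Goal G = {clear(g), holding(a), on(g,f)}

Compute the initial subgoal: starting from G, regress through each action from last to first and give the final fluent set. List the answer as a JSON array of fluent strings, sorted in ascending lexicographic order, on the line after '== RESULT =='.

Work backward from the goal:
  through step 2 (unstack(a,g)): drop {clear(g), holding(a)}, keep {on(g,f)}, require {clear(a), handempty, on(a,g)}
    → {clear(a), handempty, on(a,g), on(g,f)}
  through step 1 (putdown(f)): drop {handempty}, keep {clear(a), on(a,g), on(g,f)}, require {holding(f)}
    → {clear(a), holding(f), on(a,g), on(g,f)}

== RESULT ==
["clear(a)", "holding(f)", "on(a,g)", "on(g,f)"]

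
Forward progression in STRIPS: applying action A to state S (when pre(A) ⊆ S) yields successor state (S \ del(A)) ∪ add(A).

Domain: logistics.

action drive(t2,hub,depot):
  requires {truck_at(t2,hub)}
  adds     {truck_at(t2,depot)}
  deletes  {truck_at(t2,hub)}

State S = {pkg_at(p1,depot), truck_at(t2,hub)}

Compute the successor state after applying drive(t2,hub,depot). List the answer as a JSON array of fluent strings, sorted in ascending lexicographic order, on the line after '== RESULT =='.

Progress:
  pre ⊆ S: {truck_at(t2,hub)} ⊆ S  — applicable
  S \ del = {pkg_at(p1,depot)}
  ∪ add   = {pkg_at(p1,depot), truck_at(t2,depot)}

== RESULT ==
["pkg_at(p1,depot)", "truck_at(t2,depot)"]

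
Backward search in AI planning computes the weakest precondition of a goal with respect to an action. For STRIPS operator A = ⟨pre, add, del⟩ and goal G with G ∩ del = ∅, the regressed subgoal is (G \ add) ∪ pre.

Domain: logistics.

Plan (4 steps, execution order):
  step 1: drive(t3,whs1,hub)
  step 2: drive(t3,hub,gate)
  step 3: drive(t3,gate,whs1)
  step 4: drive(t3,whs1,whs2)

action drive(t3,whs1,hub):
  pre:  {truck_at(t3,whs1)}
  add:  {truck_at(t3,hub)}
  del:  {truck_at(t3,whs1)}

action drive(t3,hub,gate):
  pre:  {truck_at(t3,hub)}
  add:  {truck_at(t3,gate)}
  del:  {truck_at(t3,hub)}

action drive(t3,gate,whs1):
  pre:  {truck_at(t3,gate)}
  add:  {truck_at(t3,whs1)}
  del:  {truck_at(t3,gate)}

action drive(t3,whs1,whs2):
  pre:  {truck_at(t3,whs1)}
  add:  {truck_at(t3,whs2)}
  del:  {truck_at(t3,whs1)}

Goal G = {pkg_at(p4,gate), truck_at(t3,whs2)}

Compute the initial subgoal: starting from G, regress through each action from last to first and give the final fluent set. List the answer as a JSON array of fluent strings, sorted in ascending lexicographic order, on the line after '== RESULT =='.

Work backward from the goal:
  through step 4 (drive(t3,whs1,whs2)): drop {truck_at(t3,whs2)}, keep {pkg_at(p4,gate)}, require {truck_at(t3,whs1)}
    → {pkg_at(p4,gate), truck_at(t3,whs1)}
  through step 3 (drive(t3,gate,whs1)): drop {truck_at(t3,whs1)}, keep {pkg_at(p4,gate)}, require {truck_at(t3,gate)}
    → {pkg_at(p4,gate), truck_at(t3,gate)}
  through step 2 (drive(t3,hub,gate)): drop {truck_at(t3,gate)}, keep {pkg_at(p4,gate)}, require {truck_at(t3,hub)}
    → {pkg_at(p4,gate), truck_at(t3,hub)}
  through step 1 (drive(t3,whs1,hub)): drop {truck_at(t3,hub)}, keep {pkg_at(p4,gate)}, require {truck_at(t3,whs1)}
    → {pkg_at(p4,gate), truck_at(t3,whs1)}

== RESULT ==
["pkg_at(p4,gate)", "truck_at(t3,whs1)"]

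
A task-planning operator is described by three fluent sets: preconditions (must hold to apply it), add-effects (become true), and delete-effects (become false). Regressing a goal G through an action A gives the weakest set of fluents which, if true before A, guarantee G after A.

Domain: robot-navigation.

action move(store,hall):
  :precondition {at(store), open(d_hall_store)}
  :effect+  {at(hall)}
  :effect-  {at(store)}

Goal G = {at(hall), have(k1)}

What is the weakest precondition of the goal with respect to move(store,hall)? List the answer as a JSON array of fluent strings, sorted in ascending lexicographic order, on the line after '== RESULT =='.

Regress:
  G ∩ del = {}  (empty — regression defined)
  G \ add = {at(hall), have(k1)} \ {at(hall)} = {have(k1)}
  ∪ pre   = {have(k1)} ∪ {at(store), open(d_hall_store)}
          = {at(store), have(k1), open(d_hall_store)}

== RESULT ==
["at(store)", "have(k1)", "open(d_hall_store)"]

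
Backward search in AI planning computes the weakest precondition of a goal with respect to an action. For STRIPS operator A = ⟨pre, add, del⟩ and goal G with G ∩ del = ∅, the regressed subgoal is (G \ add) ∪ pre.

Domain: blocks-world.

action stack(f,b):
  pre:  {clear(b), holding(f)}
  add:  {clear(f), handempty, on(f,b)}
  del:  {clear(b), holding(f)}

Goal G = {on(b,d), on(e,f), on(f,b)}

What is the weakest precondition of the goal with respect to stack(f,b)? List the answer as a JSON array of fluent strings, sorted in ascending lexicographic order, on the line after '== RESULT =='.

Regress:
  G ∩ del = {}  (empty — regression defined)
  G \ add = {on(b,d), on(e,f), on(f,b)} \ {clear(f), handempty, on(f,b)} = {on(b,d), on(e,f)}
  ∪ pre   = {on(b,d), on(e,f)} ∪ {clear(b), holding(f)}
          = {clear(b), holding(f), on(b,d), on(e,f)}

== RESULT ==
["clear(b)", "holding(f)", "on(b,d)", "on(e,f)"]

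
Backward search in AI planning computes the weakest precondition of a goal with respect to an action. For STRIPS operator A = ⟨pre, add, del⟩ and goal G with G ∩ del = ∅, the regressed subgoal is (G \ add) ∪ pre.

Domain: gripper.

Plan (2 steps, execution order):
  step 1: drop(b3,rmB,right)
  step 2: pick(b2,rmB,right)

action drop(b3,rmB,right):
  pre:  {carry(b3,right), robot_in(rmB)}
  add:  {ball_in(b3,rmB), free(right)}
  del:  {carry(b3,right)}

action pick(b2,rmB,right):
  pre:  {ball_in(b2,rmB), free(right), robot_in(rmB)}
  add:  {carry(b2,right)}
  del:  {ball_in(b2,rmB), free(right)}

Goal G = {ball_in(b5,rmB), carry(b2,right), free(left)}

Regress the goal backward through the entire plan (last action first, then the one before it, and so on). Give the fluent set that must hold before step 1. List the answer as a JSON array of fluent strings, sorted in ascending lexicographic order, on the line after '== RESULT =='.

Regress step by step:
  through step 2 (pick(b2,rmB,right)): drop {carry(b2,right)}, keep {ball_in(b5,rmB), free(left)}, require {ball_in(b2,rmB), free(right), robot_in(rmB)}
    → {ball_in(b2,rmB), ball_in(b5,rmB), free(left), free(right), robot_in(rmB)}
  through step 1 (drop(b3,rmB,right)): drop {free(right)}, keep {ball_in(b2,rmB), ball_in(b5,rmB), free(left), robot_in(rmB)}, require {carry(b3,right), robot_in(rmB)}
    → {ball_in(b2,rmB), ball_in(b5,rmB), carry(b3,right), free(left), robot_in(rmB)}

== RESULT ==
["ball_in(b2,rmB)", "ball_in(b5,rmB)", "carry(b3,right)", "free(left)", "robot_in(rmB)"]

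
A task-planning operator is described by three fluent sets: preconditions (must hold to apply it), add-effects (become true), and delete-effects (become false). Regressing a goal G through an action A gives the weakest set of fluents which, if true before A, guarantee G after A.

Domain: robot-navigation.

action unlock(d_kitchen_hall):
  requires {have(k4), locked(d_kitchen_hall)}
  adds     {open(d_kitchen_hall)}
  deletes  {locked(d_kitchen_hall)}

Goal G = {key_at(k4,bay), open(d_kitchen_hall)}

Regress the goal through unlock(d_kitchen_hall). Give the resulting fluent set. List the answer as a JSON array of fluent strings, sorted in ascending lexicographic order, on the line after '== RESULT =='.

Compute (G \ add) ∪ pre:
  G ∩ del = {}  (empty — regression defined)
  G \ add = {key_at(k4,bay), open(d_kitchen_hall)} \ {open(d_kitchen_hall)} = {key_at(k4,bay)}
  ∪ pre   = {key_at(k4,bay)} ∪ {have(k4), locked(d_kitchen_hall)}
          = {have(k4), key_at(k4,bay), locked(d_kitchen_hall)}

== RESULT ==
["have(k4)", "key_at(k4,bay)", "locked(d_kitchen_hall)"]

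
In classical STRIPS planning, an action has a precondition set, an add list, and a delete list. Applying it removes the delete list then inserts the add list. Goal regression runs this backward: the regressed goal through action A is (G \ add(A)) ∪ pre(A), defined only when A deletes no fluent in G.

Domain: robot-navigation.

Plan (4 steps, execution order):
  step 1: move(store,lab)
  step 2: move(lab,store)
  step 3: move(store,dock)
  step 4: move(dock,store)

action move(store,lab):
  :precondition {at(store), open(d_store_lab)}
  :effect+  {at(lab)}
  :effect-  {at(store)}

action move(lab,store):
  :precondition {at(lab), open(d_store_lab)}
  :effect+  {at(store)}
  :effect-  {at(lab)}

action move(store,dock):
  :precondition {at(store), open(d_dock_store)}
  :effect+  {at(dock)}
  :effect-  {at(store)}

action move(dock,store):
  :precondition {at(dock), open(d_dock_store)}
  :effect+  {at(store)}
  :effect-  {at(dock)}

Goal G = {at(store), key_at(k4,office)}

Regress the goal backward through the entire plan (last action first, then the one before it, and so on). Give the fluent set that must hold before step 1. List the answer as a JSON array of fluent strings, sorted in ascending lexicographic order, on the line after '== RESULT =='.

Regress step by step:
  through step 4 (move(dock,store)): drop {at(store)}, keep {key_at(k4,office)}, require {at(dock), open(d_dock_store)}
    → {at(dock), key_at(k4,office), open(d_dock_store)}
  through step 3 (move(store,dock)): drop {at(dock)}, keep {key_at(k4,office), open(d_dock_store)}, require {at(store), open(d_dock_store)}
    → {at(store), key_at(k4,office), open(d_dock_store)}
  through step 2 (move(lab,store)): drop {at(store)}, keep {key_at(k4,office), open(d_dock_store)}, require {at(lab), open(d_store_lab)}
    → {at(lab), key_at(k4,office), open(d_dock_store), open(d_store_lab)}
  through step 1 (move(store,lab)): drop {at(lab)}, keep {key_at(k4,office), open(d_dock_store), open(d_store_lab)}, require {at(store), open(d_store_lab)}
    → {at(store), key_at(k4,office), open(d_dock_store), open(d_store_lab)}

== RESULT ==
["at(store)", "key_at(k4,office)", "open(d_dock_store)", "open(d_store_lab)"]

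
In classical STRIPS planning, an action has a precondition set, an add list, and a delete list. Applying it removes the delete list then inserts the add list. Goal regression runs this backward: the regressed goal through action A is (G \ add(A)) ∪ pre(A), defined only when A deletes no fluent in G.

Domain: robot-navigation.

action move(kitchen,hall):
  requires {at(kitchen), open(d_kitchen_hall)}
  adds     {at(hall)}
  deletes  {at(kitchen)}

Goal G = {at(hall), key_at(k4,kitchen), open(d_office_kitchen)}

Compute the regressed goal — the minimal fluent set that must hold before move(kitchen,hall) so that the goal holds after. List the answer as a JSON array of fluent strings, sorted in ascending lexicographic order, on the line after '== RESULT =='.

Compute (G \ add) ∪ pre:
  G ∩ del = {}  (empty — regression defined)
  G \ add = {at(hall), key_at(k4,kitchen), open(d_office_kitchen)} \ {at(hall)} = {key_at(k4,kitchen), open(d_office_kitchen)}
  ∪ pre   = {key_at(k4,kitchen), open(d_office_kitchen)} ∪ {at(kitchen), open(d_kitchen_hall)}
          = {at(kitchen), key_at(k4,kitchen), open(d_kitchen_hall), open(d_office_kitchen)}

== RESULT ==
["at(kitchen)", "key_at(k4,kitchen)", "open(d_kitchen_hall)", "open(d_office_kitchen)"]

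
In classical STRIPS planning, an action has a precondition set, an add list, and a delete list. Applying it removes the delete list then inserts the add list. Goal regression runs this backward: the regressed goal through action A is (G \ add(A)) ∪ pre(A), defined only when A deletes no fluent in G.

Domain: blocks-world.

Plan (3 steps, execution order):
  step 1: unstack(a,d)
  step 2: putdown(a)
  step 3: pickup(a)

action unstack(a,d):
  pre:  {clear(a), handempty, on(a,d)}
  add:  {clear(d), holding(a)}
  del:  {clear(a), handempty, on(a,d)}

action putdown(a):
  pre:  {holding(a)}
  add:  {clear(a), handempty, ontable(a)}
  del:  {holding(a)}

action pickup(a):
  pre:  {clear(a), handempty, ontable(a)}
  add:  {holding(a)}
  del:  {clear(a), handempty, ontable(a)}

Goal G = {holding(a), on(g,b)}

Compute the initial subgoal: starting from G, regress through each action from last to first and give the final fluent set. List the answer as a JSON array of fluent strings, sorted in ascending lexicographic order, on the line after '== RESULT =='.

Work backward from the goal:
  through step 3 (pickup(a)): drop {holding(a)}, keep {on(g,b)}, require {clear(a), handempty, ontable(a)}
    → {clear(a), handempty, on(g,b), ontable(a)}
  through step 2 (putdown(a)): drop {clear(a), handempty, ontable(a)}, keep {on(g,b)}, require {holding(a)}
    → {holding(a), on(g,b)}
  through step 1 (unstack(a,d)): drop {holding(a)}, keep {on(g,b)}, require {clear(a), handempty, on(a,d)}
    → {clear(a), handempty, on(a,d), on(g,b)}

== RESULT ==
["clear(a)", "handempty", "on(a,d)", "on(g,b)"]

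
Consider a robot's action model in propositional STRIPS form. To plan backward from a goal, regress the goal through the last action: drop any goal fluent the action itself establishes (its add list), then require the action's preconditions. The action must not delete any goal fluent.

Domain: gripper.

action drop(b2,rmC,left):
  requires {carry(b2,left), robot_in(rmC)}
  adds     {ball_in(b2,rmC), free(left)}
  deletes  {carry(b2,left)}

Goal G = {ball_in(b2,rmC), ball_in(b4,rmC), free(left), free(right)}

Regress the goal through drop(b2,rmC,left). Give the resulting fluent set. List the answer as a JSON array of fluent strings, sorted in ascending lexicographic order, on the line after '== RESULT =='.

Regress:
  G ∩ del = {}  (empty — regression defined)
  G \ add = {ball_in(b2,rmC), ball_in(b4,rmC), free(left), free(right)} \ {ball_in(b2,rmC), free(left)} = {ball_in(b4,rmC), free(right)}
  ∪ pre   = {ball_in(b4,rmC), free(right)} ∪ {carry(b2,left), robot_in(rmC)}
          = {ball_in(b4,rmC), carry(b2,left), free(right), robot_in(rmC)}

== RESULT ==
["ball_in(b4,rmC)", "carry(b2,left)", "free(right)", "robot_in(rmC)"]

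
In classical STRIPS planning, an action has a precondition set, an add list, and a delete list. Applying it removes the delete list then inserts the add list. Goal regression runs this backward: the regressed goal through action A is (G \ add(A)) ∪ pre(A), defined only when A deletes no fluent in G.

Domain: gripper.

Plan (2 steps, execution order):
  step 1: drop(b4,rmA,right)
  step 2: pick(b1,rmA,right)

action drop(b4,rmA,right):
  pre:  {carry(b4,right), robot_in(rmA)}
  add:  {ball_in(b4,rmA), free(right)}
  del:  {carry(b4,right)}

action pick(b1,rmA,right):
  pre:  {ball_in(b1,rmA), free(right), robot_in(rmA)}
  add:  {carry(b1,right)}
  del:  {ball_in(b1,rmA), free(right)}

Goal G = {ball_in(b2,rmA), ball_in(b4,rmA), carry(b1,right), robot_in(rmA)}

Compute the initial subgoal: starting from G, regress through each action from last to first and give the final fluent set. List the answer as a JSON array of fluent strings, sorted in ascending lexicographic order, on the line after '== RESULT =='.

Work backward from the goal:
  through step 2 (pick(b1,rmA,right)): drop {carry(b1,right)}, keep {ball_in(b2,rmA), ball_in(b4,rmA), robot_in(rmA)}, require {ball_in(b1,rmA), free(right), robot_in(rmA)}
    → {ball_in(b1,rmA), ball_in(b2,rmA), ball_in(b4,rmA), free(right), robot_in(rmA)}
  through step 1 (drop(b4,rmA,right)): drop {ball_in(b4,rmA), free(right)}, keep {ball_in(b1,rmA), ball_in(b2,rmA), robot_in(rmA)}, require {carry(b4,right), robot_in(rmA)}
    → {ball_in(b1,rmA), ball_in(b2,rmA), carry(b4,right), robot_in(rmA)}

== RESULT ==
["ball_in(b1,rmA)", "ball_in(b2,rmA)", "carry(b4,right)", "robot_in(rmA)"]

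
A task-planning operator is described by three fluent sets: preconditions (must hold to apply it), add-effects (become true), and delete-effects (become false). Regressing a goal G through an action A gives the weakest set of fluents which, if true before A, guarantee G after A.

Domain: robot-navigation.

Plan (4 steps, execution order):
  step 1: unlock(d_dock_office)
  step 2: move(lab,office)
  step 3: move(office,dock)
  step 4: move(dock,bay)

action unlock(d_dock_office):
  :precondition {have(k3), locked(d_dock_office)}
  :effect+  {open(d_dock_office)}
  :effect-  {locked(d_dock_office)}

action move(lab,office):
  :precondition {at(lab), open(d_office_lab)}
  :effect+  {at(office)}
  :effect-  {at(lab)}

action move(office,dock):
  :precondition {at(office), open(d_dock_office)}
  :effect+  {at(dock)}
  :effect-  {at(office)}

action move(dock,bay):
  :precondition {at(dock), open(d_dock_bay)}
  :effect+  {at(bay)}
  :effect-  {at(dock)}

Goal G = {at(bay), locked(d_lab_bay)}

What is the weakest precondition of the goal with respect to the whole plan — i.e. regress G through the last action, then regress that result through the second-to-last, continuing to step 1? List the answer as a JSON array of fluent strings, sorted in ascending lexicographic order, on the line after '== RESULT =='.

Work backward from the goal:
  through step 4 (move(dock,bay)): drop {at(bay)}, keep {locked(d_lab_bay)}, require {at(dock), open(d_dock_bay)}
    → {at(dock), locked(d_lab_bay), open(d_dock_bay)}
  through step 3 (move(office,dock)): drop {at(dock)}, keep {locked(d_lab_bay), open(d_dock_bay)}, require {at(office), open(d_dock_office)}
    → {at(office), locked(d_lab_bay), open(d_dock_bay), open(d_dock_office)}
  through step 2 (move(lab,office)): drop {at(office)}, keep {locked(d_lab_bay), open(d_dock_bay), open(d_dock_office)}, require {at(lab), open(d_office_lab)}
    → {at(lab), locked(d_lab_bay), open(d_dock_bay), open(d_dock_office), open(d_office_lab)}
  through step 1 (unlock(d_dock_office)): drop {open(d_dock_office)}, keep {at(lab), locked(d_lab_bay), open(d_dock_bay), open(d_office_lab)}, require {have(k3), locked(d_dock_office)}
    → {at(lab), have(k3), locked(d_dock_office), locked(d_lab_bay), open(d_dock_bay), open(d_office_lab)}

== RESULT ==
["at(lab)", "have(k3)", "locked(d_dock_office)", "locked(d_lab_bay)", "open(d_dock_bay)", "open(d_office_lab)"]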